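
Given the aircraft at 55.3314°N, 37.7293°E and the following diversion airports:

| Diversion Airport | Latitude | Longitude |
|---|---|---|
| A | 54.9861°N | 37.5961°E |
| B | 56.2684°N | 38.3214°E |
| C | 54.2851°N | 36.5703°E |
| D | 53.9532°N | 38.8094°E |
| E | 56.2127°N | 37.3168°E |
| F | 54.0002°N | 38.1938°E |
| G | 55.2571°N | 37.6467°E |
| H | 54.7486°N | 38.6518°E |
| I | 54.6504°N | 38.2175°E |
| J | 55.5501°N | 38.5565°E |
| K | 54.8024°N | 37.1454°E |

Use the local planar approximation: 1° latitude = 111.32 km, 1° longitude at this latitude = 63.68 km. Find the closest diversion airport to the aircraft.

Distances from 55.3314°N, 37.7293°E:
A: √((-0.3453·111.32)² + (-0.1332·63.68)²) = √(1477.541038 + 71.947310) = 39.3635 km
B: √((0.9370·111.32)² + (0.5921·63.68)²) = √(10879.916871 + 1421.661595) = 110.9125 km
C: √((-1.0463·111.32)² + (-1.1590·63.68)²) = √(13566.219698 + 5447.195738) = 137.8891 km
D: √((-1.3782·111.32)² + (1.0801·63.68)²) = √(23538.071974 + 4730.794047) = 168.1335 km
E: √((0.8813·111.32)² + (-0.4125·63.68)²) = √(9624.849239 + 690.007824) = 101.5621 km
F: √((-1.3312·111.32)² + (0.4645·63.68)²) = √(21960.034255 + 874.938538) = 151.1125 km
G: √((-0.0743·111.32)² + (-0.0826·63.68)²) = √(68.410698 + 27.667263) = 9.8019 km
H: √((-0.5828·111.32)² + (0.9225·63.68)²) = √(4209.063536 + 3450.951527) = 87.5215 km
I: √((-0.6810·111.32)² + (0.4882·63.68)²) = √(5746.992352 + 966.499558) = 81.9359 km
J: √((0.2187·111.32)² + (0.8272·63.68)²) = √(592.712329 + 2774.771090) = 58.0300 km
K: √((-0.5290·111.32)² + (-0.5839·63.68)²) = √(3467.829521 + 1382.557046) = 69.6447 km
Minimum: G at 9.8019 km.

G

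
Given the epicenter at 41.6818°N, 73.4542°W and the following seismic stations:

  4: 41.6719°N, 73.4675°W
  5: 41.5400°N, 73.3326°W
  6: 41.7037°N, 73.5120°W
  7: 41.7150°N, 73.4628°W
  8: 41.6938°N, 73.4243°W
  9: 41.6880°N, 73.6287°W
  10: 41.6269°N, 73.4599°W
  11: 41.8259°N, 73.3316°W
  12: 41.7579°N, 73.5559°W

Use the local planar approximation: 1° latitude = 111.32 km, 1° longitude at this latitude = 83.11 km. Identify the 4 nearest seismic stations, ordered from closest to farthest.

4, 8, 7, 6

Distances from 41.6818°N, 73.4542°W:
4: 1.5609 km
5: 18.7432 km
6: 5.3870 km
7: 3.7643 km
8: 2.8213 km
9: 14.5191 km
10: 6.1298 km
11: 19.0037 km
12: 11.9669 km
Sorted: 4 (1.5609 km) < 8 (2.8213 km) < 7 (3.7643 km) < 6 (5.3870 km) < 10 (6.1298 km) < 12 (11.9669 km) < …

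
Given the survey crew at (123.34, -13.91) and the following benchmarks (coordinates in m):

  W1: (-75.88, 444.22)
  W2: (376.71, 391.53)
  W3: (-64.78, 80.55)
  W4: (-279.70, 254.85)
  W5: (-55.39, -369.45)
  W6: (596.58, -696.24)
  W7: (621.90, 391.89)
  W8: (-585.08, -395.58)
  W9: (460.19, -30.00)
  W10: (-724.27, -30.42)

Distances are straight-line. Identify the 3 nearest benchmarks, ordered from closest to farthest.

W3, W9, W5

Distances from (123.34, -13.91):
W1: 499.57 m
W2: 478.10 m
W3: 210.50 m
W4: 484.43 m
W5: 397.94 m
W6: 830.38 m
W7: 642.83 m
W8: 804.69 m
W9: 337.23 m
W10: 847.77 m
Sorted: W3 (210.50 m) < W9 (337.23 m) < W5 (397.94 m) < W2 (478.10 m) < W4 (484.43 m) < …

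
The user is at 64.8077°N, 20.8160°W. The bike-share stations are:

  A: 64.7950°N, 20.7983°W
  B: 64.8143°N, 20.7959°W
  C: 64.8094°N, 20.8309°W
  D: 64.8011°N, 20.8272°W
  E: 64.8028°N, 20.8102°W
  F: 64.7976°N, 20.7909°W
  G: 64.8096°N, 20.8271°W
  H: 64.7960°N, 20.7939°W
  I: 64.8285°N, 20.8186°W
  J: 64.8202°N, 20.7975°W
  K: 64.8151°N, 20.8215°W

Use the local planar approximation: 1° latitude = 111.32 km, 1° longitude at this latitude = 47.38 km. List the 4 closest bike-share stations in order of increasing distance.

G, E, C, K

Distances from 64.8077°N, 20.8160°W:
A: √((-0.0127·111.32)² + (0.0177·47.38)²) = √(1.998729 + 0.703294) = 1.6438 km
B: √((0.0066·111.32)² + (0.0201·47.38)²) = √(0.539802 + 0.906948) = 1.2028 km
C: √((0.0017·111.32)² + (-0.0149·47.38)²) = √(0.035813 + 0.498382) = 0.7309 km
D: √((-0.0066·111.32)² + (-0.0112·47.38)²) = √(0.539802 + 0.281596) = 0.9063 km
E: √((-0.0049·111.32)² + (0.0058·47.38)²) = √(0.297535 + 0.075517) = 0.6108 km
F: √((-0.0101·111.32)² + (0.0251·47.38)²) = √(1.264122 + 1.414287) = 1.6366 km
G: √((0.0019·111.32)² + (-0.0111·47.38)²) = √(0.044736 + 0.276590) = 0.5669 km
H: √((-0.0117·111.32)² + (0.0221·47.38)²) = √(1.696360 + 1.096414) = 1.6712 km
I: √((0.0208·111.32)² + (-0.0026·47.38)²) = √(5.361336 + 0.015175) = 2.3187 km
J: √((0.0125·111.32)² + (0.0185·47.38)²) = √(1.936272 + 0.768305) = 1.6446 km
K: √((0.0074·111.32)² + (-0.0055·47.38)²) = √(0.678594 + 0.067907) = 0.8640 km
Sorted: G (0.5669 km) < E (0.6108 km) < C (0.7309 km) < K (0.8640 km) < D (0.9063 km) < B (1.2028 km) < …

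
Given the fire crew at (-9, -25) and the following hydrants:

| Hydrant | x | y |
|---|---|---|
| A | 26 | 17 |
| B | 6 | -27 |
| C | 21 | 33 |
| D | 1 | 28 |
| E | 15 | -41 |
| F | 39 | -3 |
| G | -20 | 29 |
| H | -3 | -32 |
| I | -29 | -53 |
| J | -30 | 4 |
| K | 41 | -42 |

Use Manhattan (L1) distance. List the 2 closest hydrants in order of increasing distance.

H, B

Distances from (-9, -25):
A: |35| + |42| = 35 + 42 = 77
B: |15| + |-2| = 15 + 2 = 17
C: |30| + |58| = 30 + 58 = 88
D: |10| + |53| = 10 + 53 = 63
E: |24| + |-16| = 24 + 16 = 40
F: |48| + |22| = 48 + 22 = 70
G: |-11| + |54| = 11 + 54 = 65
H: |6| + |-7| = 6 + 7 = 13
I: |-20| + |-28| = 20 + 28 = 48
J: |-21| + |29| = 21 + 29 = 50
K: |50| + |-17| = 50 + 17 = 67
Sorted: H (13) < B (17) < E (40) < I (48) < …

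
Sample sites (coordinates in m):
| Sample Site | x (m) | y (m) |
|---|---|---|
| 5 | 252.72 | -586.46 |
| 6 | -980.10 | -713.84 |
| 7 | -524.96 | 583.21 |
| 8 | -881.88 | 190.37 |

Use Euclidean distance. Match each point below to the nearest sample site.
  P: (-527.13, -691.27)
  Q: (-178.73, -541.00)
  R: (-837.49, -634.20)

P at (-527.13, -691.27):
  5: √((779.85)² + (104.81)²) = √(608166.0225 + 10985.1361) = 786.86 m
  6: √((-452.97)² + (-22.57)²) = √(205181.8209 + 509.4049) = 453.53 m
  7: √((2.17)² + (1274.48)²) = √(4.7089 + 1624299.2704) = 1274.48 m
  8: √((-354.75)² + (881.64)²) = √(125847.5625 + 777289.0896) = 950.34 m
  → nearest: 6 (453.53 m)
Q at (-178.73, -541.00):
  5: √((431.45)² + (-45.46)²) = √(186149.1025 + 2066.6116) = 433.84 m
  6: √((-801.37)² + (-172.84)²) = √(642193.8769 + 29873.6656) = 819.80 m
  7: √((-346.23)² + (1124.21)²) = √(119875.2129 + 1263848.1241) = 1176.32 m
  8: √((-703.15)² + (731.37)²) = √(494419.9225 + 534902.0769) = 1014.56 m
  → nearest: 5 (433.84 m)
R at (-837.49, -634.20):
  5: √((1090.21)² + (47.74)²) = √(1188557.8441 + 2279.1076) = 1091.25 m
  6: √((-142.61)² + (-79.64)²) = √(20337.6121 + 6342.5296) = 163.34 m
  7: √((312.53)² + (1217.41)²) = √(97675.0009 + 1482087.1081) = 1256.89 m
  8: √((-44.39)² + (824.57)²) = √(1970.4721 + 679915.6849) = 825.76 m
  → nearest: 6 (163.34 m)

P→6; Q→5; R→6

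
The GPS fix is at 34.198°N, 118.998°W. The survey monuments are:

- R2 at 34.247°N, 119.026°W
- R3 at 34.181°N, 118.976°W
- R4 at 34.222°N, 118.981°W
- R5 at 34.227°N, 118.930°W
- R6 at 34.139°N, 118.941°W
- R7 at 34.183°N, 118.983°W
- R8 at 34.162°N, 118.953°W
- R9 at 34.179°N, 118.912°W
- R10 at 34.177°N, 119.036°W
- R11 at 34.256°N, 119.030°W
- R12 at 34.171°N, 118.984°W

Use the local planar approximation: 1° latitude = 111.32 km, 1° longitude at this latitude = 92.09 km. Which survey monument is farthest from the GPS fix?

R6

Distances from 34.198°N, 118.998°W:
R2: 6.033 km
R3: 2.772 km
R4: 3.097 km
R5: 7.045 km
R6: 8.408 km
R7: 2.167 km
R8: 5.765 km
R9: 8.197 km
R10: 4.208 km
R11: 7.097 km
R12: 3.270 km
Maximum: R6 at 8.408 km.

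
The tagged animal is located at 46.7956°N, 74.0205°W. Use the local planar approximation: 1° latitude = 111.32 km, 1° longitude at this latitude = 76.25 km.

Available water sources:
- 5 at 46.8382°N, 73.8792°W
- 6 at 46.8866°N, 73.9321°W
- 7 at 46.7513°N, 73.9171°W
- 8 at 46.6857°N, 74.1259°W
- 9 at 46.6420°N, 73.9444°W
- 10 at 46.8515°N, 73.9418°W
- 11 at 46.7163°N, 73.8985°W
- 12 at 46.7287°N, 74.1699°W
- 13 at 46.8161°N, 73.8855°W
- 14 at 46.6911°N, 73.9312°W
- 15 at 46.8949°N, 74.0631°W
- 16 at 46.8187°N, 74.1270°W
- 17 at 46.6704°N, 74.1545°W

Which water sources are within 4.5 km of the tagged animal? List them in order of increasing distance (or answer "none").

none

Distances from 46.7956°N, 74.0205°W:
5: √((0.0426·111.32)² + (0.1413·76.25)²) = √(22.488764 + 116.081770) = 11.7716 km
6: √((0.0910·111.32)² + (0.0884·76.25)²) = √(102.619331 + 45.434340) = 12.1677 km
7: √((-0.0443·111.32)² + (0.1034·76.25)²) = √(24.319456 + 62.161398) = 9.2995 km
8: √((-0.1099·111.32)² + (-0.1054·76.25)²) = √(149.672420 + 64.589351) = 14.6377 km
9: √((-0.1536·111.32)² + (0.0761·76.25)²) = √(292.367320 + 33.670457) = 18.0565 km
10: √((0.0559·111.32)² + (0.0787·76.25)²) = √(38.723090 + 36.010501) = 8.6449 km
11: √((-0.0793·111.32)² + (0.1220·76.25)²) = √(77.927864 + 86.536506) = 12.8244 km
12: √((-0.0669·111.32)² + (-0.1494·76.25)²) = √(55.462396 + 129.771968) = 13.6101 km
13: √((0.0205·111.32)² + (0.1350·76.25)²) = √(5.207798 + 105.961289) = 10.5437 km
14: √((-0.1045·111.32)² + (0.0893·76.25)²) = √(135.325293 + 46.364183) = 13.4792 km
15: √((0.0993·111.32)² + (-0.0426·76.25)²) = √(122.192596 + 10.551128) = 11.5214 km
16: √((0.0231·111.32)² + (-0.1065·76.25)²) = √(6.612571 + 65.944550) = 8.5180 km
17: √((-0.1252·111.32)² + (-0.1340·76.25)²) = √(194.247328 + 104.397306) = 17.2813 km
Threshold 4.5 km: none within range.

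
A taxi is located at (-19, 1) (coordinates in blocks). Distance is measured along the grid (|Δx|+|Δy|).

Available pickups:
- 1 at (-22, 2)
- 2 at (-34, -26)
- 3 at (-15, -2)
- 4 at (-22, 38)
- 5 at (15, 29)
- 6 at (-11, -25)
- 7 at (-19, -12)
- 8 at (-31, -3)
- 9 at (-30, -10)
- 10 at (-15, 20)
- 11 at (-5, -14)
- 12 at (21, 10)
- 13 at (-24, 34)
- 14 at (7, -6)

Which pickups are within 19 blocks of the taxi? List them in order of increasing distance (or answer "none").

Distances from (-19, 1):
1: |-3| + |1| = 3 + 1 = 4 blocks
2: |-15| + |-27| = 15 + 27 = 42 blocks
3: |4| + |-3| = 4 + 3 = 7 blocks
4: |-3| + |37| = 3 + 37 = 40 blocks
5: |34| + |28| = 34 + 28 = 62 blocks
6: |8| + |-26| = 8 + 26 = 34 blocks
7: |0| + |-13| = 0 + 13 = 13 blocks
8: |-12| + |-4| = 12 + 4 = 16 blocks
9: |-11| + |-11| = 11 + 11 = 22 blocks
10: |4| + |19| = 4 + 19 = 23 blocks
11: |14| + |-15| = 14 + 15 = 29 blocks
12: |40| + |9| = 40 + 9 = 49 blocks
13: |-5| + |33| = 5 + 33 = 38 blocks
14: |26| + |-7| = 26 + 7 = 33 blocks
Threshold 19 blocks: 1 (4 blocks), 3 (7 blocks), 7 (13 blocks), 8 (16 blocks) are within range.

1, 3, 7, 8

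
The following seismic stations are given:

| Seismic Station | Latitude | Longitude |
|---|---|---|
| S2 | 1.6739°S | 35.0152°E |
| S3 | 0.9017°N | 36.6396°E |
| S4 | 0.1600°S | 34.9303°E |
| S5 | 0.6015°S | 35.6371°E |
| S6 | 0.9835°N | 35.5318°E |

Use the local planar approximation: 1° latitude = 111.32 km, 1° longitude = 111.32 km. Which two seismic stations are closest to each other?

S4 and S5

Pairwise distances:
S2–S3: √((2.5756·111.32)² + (1.6244·111.32)²) = √(82205.945382 + 32698.840808) = 338.9761 km
S2–S4: √((1.5139·111.32)² + (-0.0849·111.32)²) = √(28401.467024 + 89.322686) = 168.7921 km
S2–S5: √((1.0724·111.32)² + (0.6219·111.32)²) = √(14251.481256 + 4792.780162) = 138.0009 km
S2–S6: √((2.6574·111.32)² + (0.5166·111.32)²) = √(87510.518423 + 3307.159943) = 301.3597 km
S3–S4: √((-1.0617·111.32)² + (-1.7093·111.32)²) = √(13968.508295 + 36206.202875) = 223.9971 km
S3–S5: √((-1.5032·111.32)² + (-1.0025·111.32)²) = √(28001.411863 + 12454.180563) = 201.1358 km
S3–S6: √((0.0818·111.32)² + (-1.1078·111.32)²) = √(82.918799 + 15207.895406) = 123.6560 km
S4–S5: √((-0.4415·111.32)² + (0.7068·111.32)²) = √(2415.504279 + 6190.695984) = 92.7696 km
S4–S6: √((1.1435·111.32)² + (0.6015·111.32)²) = √(16203.869363 + 4483.505003) = 143.8311 km
S5–S6: √((1.5850·111.32)² + (-0.1053·111.32)²) = √(31131.849941 + 137.405190) = 176.8311 km
Closest pair: S4–S5 at 92.7696 km.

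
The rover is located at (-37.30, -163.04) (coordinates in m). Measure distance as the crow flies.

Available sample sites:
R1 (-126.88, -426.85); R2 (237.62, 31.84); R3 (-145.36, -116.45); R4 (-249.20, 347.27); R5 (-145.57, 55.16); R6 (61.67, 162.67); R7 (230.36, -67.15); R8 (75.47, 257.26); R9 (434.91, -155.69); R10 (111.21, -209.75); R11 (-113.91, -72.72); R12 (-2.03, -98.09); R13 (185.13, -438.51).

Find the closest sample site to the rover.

R12

Distances from (-37.30, -163.04):
R1: 278.60 m
R2: 336.99 m
R3: 117.68 m
R4: 552.56 m
R5: 243.58 m
R6: 340.41 m
R7: 284.32 m
R8: 435.17 m
R9: 472.27 m
R10: 155.68 m
R11: 118.43 m
R12: 73.91 m
R13: 354.06 m
Minimum: R12 at 73.91 m.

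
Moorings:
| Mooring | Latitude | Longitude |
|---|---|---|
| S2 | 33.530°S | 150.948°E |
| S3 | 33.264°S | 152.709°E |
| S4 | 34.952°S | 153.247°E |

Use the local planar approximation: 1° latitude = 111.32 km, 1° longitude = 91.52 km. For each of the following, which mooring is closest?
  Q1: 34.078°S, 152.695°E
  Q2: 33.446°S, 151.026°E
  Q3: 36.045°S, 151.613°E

Q1→S3; Q2→S2; Q3→S4

Q1 at 34.078°S, 152.695°E:
  S2: √((0.548·111.32)² + (-1.747·91.52)²) = √(3721.40993 + 25563.35392) = 171.128 km
  S3: √((0.814·111.32)² + (0.014·91.52)²) = √(8210.98399 + 1.64168) = 90.624 km
  S4: √((-0.874·111.32)² + (0.552·91.52)²) = √(9466.06017 + 2552.17340) = 109.628 km
  → nearest: S3 (90.624 km)
Q2 at 33.446°S, 151.026°E:
  S2: √((-0.084·111.32)² + (-0.078·91.52)²) = √(87.43896 + 50.95904) = 11.764 km
  S3: √((0.182·111.32)² + (1.683·91.52)²) = √(410.47732 + 23724.67407) = 155.355 km
  S4: √((-1.506·111.32)² + (2.221·91.52)²) = √(28105.82508 + 41317.03423) = 263.482 km
  → nearest: S2 (11.764 km)
Q3 at 36.045°S, 151.613°E:
  S2: √((2.515·111.32)² + (-0.665·91.52)²) = √(78383.08891 + 3704.03698) = 286.509 km
  S3: √((2.781·111.32)² + (1.096·91.52)²) = √(95840.34603 + 10061.27759) = 325.425 km
  S4: √((1.093·111.32)² + (1.634·91.52)²) = √(14804.26053 + 22363.31223) = 192.789 km
  → nearest: S4 (192.789 km)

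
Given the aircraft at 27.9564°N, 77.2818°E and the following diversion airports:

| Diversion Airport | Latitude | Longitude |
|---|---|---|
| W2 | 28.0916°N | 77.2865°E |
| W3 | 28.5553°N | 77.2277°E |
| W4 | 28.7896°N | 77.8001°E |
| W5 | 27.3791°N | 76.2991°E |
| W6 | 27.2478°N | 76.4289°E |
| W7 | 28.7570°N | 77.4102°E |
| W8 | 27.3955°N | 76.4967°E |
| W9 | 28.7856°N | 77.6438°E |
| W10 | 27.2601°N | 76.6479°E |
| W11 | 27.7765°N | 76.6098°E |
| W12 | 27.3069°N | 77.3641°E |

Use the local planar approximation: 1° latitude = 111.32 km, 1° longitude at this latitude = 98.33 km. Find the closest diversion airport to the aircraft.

W2

Distances from 27.9564°N, 77.2818°E:
W2: √((0.1352·111.32)² + (0.0047·98.33)²) = √(226.516467 + 0.213584) = 15.0576 km
W3: √((0.5989·111.32)² + (-0.0541·98.33)²) = √(4444.828631 + 28.298708) = 66.8814 km
W4: √((0.8332·111.32)² + (0.5183·98.33)²) = √(8602.900855 + 2597.374043) = 105.8314 km
W5: √((-0.5773·111.32)² + (-0.9827·98.33)²) = √(4129.994852 + 9337.142576) = 116.0480 km
W6: √((-0.7086·111.32)² + (-0.8529·98.33)²) = √(6222.267693 + 7033.448424) = 115.1335 km
W7: √((0.8006·111.32)² + (0.1284·98.33)²) = √(7942.872054 + 159.405068) = 90.0126 km
W8: √((-0.5609·111.32)² + (-0.7851·98.33)²) = √(3898.677174 + 5959.667536) = 99.2892 km
W9: √((0.8292·111.32)² + (0.3620·98.33)²) = √(8520.498065 + 1267.036773) = 98.9320 km
W10: √((-0.6963·111.32)² + (-0.6339·98.33)²) = √(6008.128127 + 3885.201805) = 99.4652 km
W11: √((-0.1799·111.32)² + (-0.6720·98.33)²) = √(401.059421 + 4366.270367) = 69.0459 km
W12: √((-0.6495·111.32)² + (0.0823·98.33)²) = √(5227.628369 + 65.489511) = 72.7538 km
Minimum: W2 at 15.0576 km.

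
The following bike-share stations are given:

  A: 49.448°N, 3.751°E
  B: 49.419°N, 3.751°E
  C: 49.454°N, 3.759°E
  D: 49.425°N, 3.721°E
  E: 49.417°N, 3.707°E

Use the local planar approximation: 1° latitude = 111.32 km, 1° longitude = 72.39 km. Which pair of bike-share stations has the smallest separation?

A and C

Pairwise distances:
A–C: 0.884 km
D–E: 1.349 km
B–D: 2.272 km
B–E: 3.193 km
A–B: 3.228 km
A–D: 3.357 km
B–C: 3.939 km
C–D: 4.241 km
A–E: 4.696 km
C–E: 5.580 km
Closest pair: A–C at 0.884 km.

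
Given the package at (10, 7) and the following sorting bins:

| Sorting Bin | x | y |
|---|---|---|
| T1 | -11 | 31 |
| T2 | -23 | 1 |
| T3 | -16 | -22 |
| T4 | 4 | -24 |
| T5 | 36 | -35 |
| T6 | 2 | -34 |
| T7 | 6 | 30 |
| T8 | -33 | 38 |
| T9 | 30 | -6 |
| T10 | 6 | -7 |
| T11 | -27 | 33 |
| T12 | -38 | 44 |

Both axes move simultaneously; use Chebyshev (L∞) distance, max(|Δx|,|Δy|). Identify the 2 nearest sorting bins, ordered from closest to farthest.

Distances from (10, 7):
T1: 24
T2: 33
T3: 29
T4: 31
T5: 42
T6: 41
T7: 23
T8: 43
T9: 20
T10: 14
T11: 37
T12: 48
Sorted: T10 (14) < T9 (20) < T7 (23) < T1 (24) < …

T10, T9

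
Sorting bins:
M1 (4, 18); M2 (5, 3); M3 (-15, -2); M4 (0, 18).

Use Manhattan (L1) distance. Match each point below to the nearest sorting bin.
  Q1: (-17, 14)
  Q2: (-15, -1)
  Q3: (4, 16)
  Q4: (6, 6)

Q1→M3; Q2→M3; Q3→M1; Q4→M2

Q1 at (-17, 14):
  M1: |21| + |4| = 21 + 4 = 25
  M2: |22| + |-11| = 22 + 11 = 33
  M3: |2| + |-16| = 2 + 16 = 18
  M4: |17| + |4| = 17 + 4 = 21
  → nearest: M3 (18)
Q2 at (-15, -1):
  M1: |19| + |19| = 19 + 19 = 38
  M2: |20| + |4| = 20 + 4 = 24
  M3: |0| + |-1| = 0 + 1 = 1
  M4: |15| + |19| = 15 + 19 = 34
  → nearest: M3 (1)
Q3 at (4, 16):
  M1: |0| + |2| = 0 + 2 = 2
  M2: |1| + |-13| = 1 + 13 = 14
  M3: |-19| + |-18| = 19 + 18 = 37
  M4: |-4| + |2| = 4 + 2 = 6
  → nearest: M1 (2)
Q4 at (6, 6):
  M1: |-2| + |12| = 2 + 12 = 14
  M2: |-1| + |-3| = 1 + 3 = 4
  M3: |-21| + |-8| = 21 + 8 = 29
  M4: |-6| + |12| = 6 + 12 = 18
  → nearest: M2 (4)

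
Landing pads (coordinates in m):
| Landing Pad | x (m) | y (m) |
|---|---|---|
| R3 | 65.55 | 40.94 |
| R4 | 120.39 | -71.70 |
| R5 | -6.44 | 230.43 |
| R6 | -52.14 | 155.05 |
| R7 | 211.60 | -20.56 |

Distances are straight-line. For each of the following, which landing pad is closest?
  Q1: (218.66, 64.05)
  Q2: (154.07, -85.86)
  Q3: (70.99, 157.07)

Q1→R7; Q2→R4; Q3→R5

Q1 at (218.66, 64.05):
  R3: √((-153.11)² + (-23.11)²) = √(23442.6721 + 534.0721) = 154.84 m
  R4: √((-98.27)² + (-135.75)²) = √(9656.9929 + 18428.0625) = 167.59 m
  R5: √((-225.10)² + (166.38)²) = √(50670.0100 + 27682.3044) = 279.91 m
  R6: √((-270.80)² + (91.00)²) = √(73332.6400 + 8281.0000) = 285.68 m
  R7: √((-7.06)² + (-84.61)²) = √(49.8436 + 7158.8521) = 84.90 m
  → nearest: R7 (84.90 m)
Q2 at (154.07, -85.86):
  R3: √((-88.52)² + (126.80)²) = √(7835.7904 + 16078.2400) = 154.64 m
  R4: √((-33.68)² + (14.16)²) = √(1134.3424 + 200.5056) = 36.54 m
  R5: √((-160.51)² + (316.29)²) = √(25763.4601 + 100039.3641) = 354.69 m
  R6: √((-206.21)² + (240.91)²) = √(42522.5641 + 58037.6281) = 317.11 m
  R7: √((57.53)² + (65.30)²) = √(3309.7009 + 4264.0900) = 87.03 m
  → nearest: R4 (36.54 m)
Q3 at (70.99, 157.07):
  R3: √((-5.44)² + (-116.13)²) = √(29.5936 + 13486.1769) = 116.26 m
  R4: √((49.40)² + (-228.77)²) = √(2440.3600 + 52335.7129) = 234.04 m
  R5: √((-77.43)² + (73.36)²) = √(5995.4049 + 5381.6896) = 106.66 m
  R6: √((-123.13)² + (-2.02)²) = √(15160.9969 + 4.0804) = 123.15 m
  R7: √((140.61)² + (-177.63)²) = √(19771.1721 + 31552.4169) = 226.55 m
  → nearest: R5 (106.66 m)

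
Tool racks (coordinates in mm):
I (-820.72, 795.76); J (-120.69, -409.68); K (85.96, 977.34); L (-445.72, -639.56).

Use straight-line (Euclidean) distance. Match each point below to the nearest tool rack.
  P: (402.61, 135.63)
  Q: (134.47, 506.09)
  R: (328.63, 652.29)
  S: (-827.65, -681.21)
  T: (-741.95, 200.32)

P→J; Q→K; R→K; S→L; T→I

P at (402.61, 135.63):
  I: √((-1223.33)² + (660.13)²) = √(1496536.2889 + 435771.6169) = 1390.07 mm
  J: √((-523.30)² + (-545.31)²) = √(273842.8900 + 297362.9961) = 755.78 mm
  K: √((-316.65)² + (841.71)²) = √(100267.2225 + 708475.7241) = 899.30 mm
  L: √((-848.33)² + (-775.19)²) = √(719663.7889 + 600919.5361) = 1149.17 mm
  → nearest: J (755.78 mm)
Q at (134.47, 506.09):
  I: √((-955.19)² + (289.67)²) = √(912387.9361 + 83908.7089) = 998.15 mm
  J: √((-255.16)² + (-915.77)²) = √(65106.6256 + 838634.6929) = 950.65 mm
  K: √((-48.51)² + (471.25)²) = √(2353.2201 + 222076.5625) = 473.74 mm
  L: √((-580.19)² + (-1145.65)²) = √(336620.4361 + 1312513.9225) = 1284.19 mm
  → nearest: K (473.74 mm)
R at (328.63, 652.29):
  I: √((-1149.35)² + (143.47)²) = √(1321005.4225 + 20583.6409) = 1158.27 mm
  J: √((-449.32)² + (-1061.97)²) = √(201888.4624 + 1127780.2809) = 1153.11 mm
  K: √((-242.67)² + (325.05)²) = √(58888.7289 + 105657.5025) = 405.64 mm
  L: √((-774.35)² + (-1291.85)²) = √(599617.9225 + 1668876.4225) = 1506.15 mm
  → nearest: K (405.64 mm)
S at (-827.65, -681.21):
  I: √((6.93)² + (1476.97)²) = √(48.0249 + 2181440.3809) = 1476.99 mm
  J: √((706.96)² + (271.53)²) = √(499792.4416 + 73728.5409) = 757.31 mm
  K: √((913.61)² + (1658.55)²) = √(834683.2321 + 2750788.1025) = 1893.53 mm
  L: √((381.93)² + (41.65)²) = √(145870.5249 + 1734.7225) = 384.19 mm
  → nearest: L (384.19 mm)
T at (-741.95, 200.32):
  I: √((-78.77)² + (595.44)²) = √(6204.7129 + 354548.7936) = 600.63 mm
  J: √((621.26)² + (-610.00)²) = √(385963.9876 + 372100.0000) = 870.67 mm
  K: √((827.91)² + (777.02)²) = √(685434.9681 + 603760.0804) = 1135.43 mm
  L: √((296.23)² + (-839.88)²) = √(87752.2129 + 705398.4144) = 890.59 mm
  → nearest: I (600.63 mm)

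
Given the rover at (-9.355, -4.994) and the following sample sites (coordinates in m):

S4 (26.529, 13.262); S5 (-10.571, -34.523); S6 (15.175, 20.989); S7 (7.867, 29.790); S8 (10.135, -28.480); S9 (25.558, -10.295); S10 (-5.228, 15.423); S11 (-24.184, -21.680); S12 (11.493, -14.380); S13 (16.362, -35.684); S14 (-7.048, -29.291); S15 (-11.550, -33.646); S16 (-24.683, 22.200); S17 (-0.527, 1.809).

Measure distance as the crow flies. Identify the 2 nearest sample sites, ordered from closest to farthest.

Distances from (-9.355, -4.994):
S4: √((35.884)² + (18.256)²) = √(1287.66146 + 333.28154) = 40.261 m
S5: √((-1.216)² + (-29.529)²) = √(1.47866 + 871.96184) = 29.554 m
S6: √((24.530)² + (25.983)²) = √(601.72090 + 675.11629) = 35.733 m
S7: √((17.222)² + (34.784)²) = √(296.59728 + 1209.92666) = 38.814 m
S8: √((19.490)² + (-23.486)²) = √(379.86010 + 551.59220) = 30.520 m
S9: √((34.913)² + (-5.301)²) = √(1218.91757 + 28.10060) = 35.313 m
S10: √((4.127)² + (20.417)²) = √(17.03213 + 416.85389) = 20.830 m
S11: √((-14.829)² + (-16.686)²) = √(219.89924 + 278.42260) = 22.323 m
S12: √((20.848)² + (-9.386)²) = √(434.63910 + 88.09700) = 22.863 m
S13: √((25.717)² + (-30.690)²) = √(661.36409 + 941.87610) = 40.040 m
S14: √((2.307)² + (-24.297)²) = √(5.32225 + 590.34421) = 24.406 m
S15: √((-2.195)² + (-28.652)²) = √(4.81803 + 820.93710) = 28.736 m
S16: √((-15.328)² + (27.194)²) = √(234.94758 + 739.51364) = 31.216 m
S17: √((8.828)² + (6.803)²) = √(77.93358 + 46.28081) = 11.145 m
Sorted: S17 (11.145 m) < S10 (20.830 m) < S11 (22.323 m) < S12 (22.863 m) < …

S17, S10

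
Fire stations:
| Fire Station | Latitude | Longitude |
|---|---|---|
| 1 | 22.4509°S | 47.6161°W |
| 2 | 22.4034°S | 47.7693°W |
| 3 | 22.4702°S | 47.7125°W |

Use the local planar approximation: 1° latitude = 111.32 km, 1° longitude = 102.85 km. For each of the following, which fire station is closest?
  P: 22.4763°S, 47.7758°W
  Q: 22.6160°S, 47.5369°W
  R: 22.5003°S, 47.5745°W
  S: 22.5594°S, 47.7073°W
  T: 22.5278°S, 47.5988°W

P→3; Q→1; R→1; S→3; T→1

P at 22.4763°S, 47.7758°W:
  1: 16.6667 km
  2: 8.1427 km
  3: 6.5457 km
  → nearest: 3 (6.5457 km)
Q at 22.6160°S, 47.5369°W:
  1: 20.1032 km
  2: 33.6368 km
  3: 24.2818 km
  → nearest: 1 (20.1032 km)
R at 22.5003°S, 47.5745°W:
  1: 6.9676 km
  2: 22.7545 km
  3: 14.5835 km
  → nearest: 1 (6.9676 km)
S at 22.5594°S, 47.7073°W:
  1: 15.2927 km
  2: 18.4997 km
  3: 9.9441 km
  → nearest: 3 (9.9441 km)
T at 22.5278°S, 47.5988°W:
  1: 8.7435 km
  2: 22.3446 km
  3: 13.3366 km
  → nearest: 1 (8.7435 km)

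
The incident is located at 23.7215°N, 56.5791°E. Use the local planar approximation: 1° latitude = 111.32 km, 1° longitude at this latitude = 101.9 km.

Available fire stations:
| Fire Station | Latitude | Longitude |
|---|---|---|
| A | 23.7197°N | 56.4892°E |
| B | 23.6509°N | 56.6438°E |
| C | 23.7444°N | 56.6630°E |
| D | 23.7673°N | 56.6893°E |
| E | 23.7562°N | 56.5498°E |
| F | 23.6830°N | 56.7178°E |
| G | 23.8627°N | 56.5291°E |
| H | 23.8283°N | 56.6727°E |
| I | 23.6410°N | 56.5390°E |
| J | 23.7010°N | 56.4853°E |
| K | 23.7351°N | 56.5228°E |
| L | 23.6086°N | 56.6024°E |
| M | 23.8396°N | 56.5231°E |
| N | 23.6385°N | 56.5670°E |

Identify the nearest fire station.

Distances from 23.7215°N, 56.5791°E:
A: √((-0.0018·111.32)² + (-0.0899·101.9)²) = √(0.040151 + 83.920440) = 9.1630 km
B: √((-0.0706·111.32)² + (0.0647·101.9)²) = √(61.766899 + 43.466726) = 10.2583 km
C: √((0.0229·111.32)² + (0.0839·101.9)²) = √(6.498563 + 73.092411) = 8.9214 km
D: √((0.0458·111.32)² + (0.1102·101.9)²) = √(25.994254 + 126.098975) = 12.3326 km
E: √((0.0347·111.32)² + (-0.0293·101.9)²) = √(14.921255 + 8.914225) = 4.8822 km
F: √((-0.0385·111.32)² + (0.1387·101.9)²) = √(18.368253 + 199.756670) = 14.7691 km
G: √((0.1412·111.32)² + (-0.0500·101.9)²) = √(247.067596 + 25.959025) = 16.5235 km
H: √((0.1068·111.32)² + (0.0936·101.9)²) = √(141.347750 + 90.970392) = 15.2420 km
I: √((-0.0805·111.32)² + (-0.0401·101.9)²) = √(80.304181 + 16.696949) = 9.8489 km
J: √((-0.0205·111.32)² + (-0.0938·101.9)²) = √(5.207798 + 91.359570) = 9.8269 km
K: √((0.0136·111.32)² + (-0.0563·101.9)²) = √(2.292051 + 32.912825) = 5.9334 km
L: √((-0.1129·111.32)² + (0.0233·101.9)²) = √(157.955328 + 5.637158) = 12.7903 km
M: √((0.1181·111.32)² + (-0.0560·101.9)²) = √(172.840769 + 32.563001) = 14.3319 km
N: √((-0.0830·111.32)² + (-0.0121·101.9)²) = √(85.369469 + 1.520264) = 9.3215 km
Minimum: E at 4.8822 km.

E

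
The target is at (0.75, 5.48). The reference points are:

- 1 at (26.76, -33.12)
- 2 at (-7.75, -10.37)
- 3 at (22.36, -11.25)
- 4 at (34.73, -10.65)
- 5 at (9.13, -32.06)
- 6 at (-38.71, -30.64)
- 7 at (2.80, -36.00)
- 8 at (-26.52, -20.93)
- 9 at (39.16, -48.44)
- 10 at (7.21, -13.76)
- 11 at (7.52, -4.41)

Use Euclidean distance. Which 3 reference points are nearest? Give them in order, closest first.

11, 2, 10

Distances from (0.75, 5.48):
1: 46.55
2: 17.99
3: 27.33
4: 37.61
5: 38.46
6: 53.50
7: 41.53
8: 37.96
9: 66.20
10: 20.30
11: 11.99
Sorted: 11 (11.99) < 2 (17.99) < 10 (20.30) < 3 (27.33) < 4 (37.61) < …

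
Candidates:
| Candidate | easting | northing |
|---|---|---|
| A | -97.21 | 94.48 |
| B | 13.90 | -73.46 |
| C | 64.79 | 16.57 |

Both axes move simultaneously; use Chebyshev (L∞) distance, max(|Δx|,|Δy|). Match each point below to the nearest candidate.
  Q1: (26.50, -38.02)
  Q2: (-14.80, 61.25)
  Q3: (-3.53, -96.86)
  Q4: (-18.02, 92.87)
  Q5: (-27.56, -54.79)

Q1→B; Q2→C; Q3→B; Q4→A; Q5→B

Q1 at (26.50, -38.02):
  A: max(|-123.71|, |132.50|) = 132.50
  B: max(|-12.60|, |-35.44|) = 35.44
  C: max(|38.29|, |54.59|) = 54.59
  → nearest: B (35.44)
Q2 at (-14.80, 61.25):
  A: max(|-82.41|, |33.23|) = 82.41
  B: max(|28.70|, |-134.71|) = 134.71
  C: max(|79.59|, |-44.68|) = 79.59
  → nearest: C (79.59)
Q3 at (-3.53, -96.86):
  A: max(|-93.68|, |191.34|) = 191.34
  B: max(|17.43|, |23.40|) = 23.40
  C: max(|68.32|, |113.43|) = 113.43
  → nearest: B (23.40)
Q4 at (-18.02, 92.87):
  A: max(|-79.19|, |1.61|) = 79.19
  B: max(|31.92|, |-166.33|) = 166.33
  C: max(|82.81|, |-76.30|) = 82.81
  → nearest: A (79.19)
Q5 at (-27.56, -54.79):
  A: max(|-69.65|, |149.27|) = 149.27
  B: max(|41.46|, |-18.67|) = 41.46
  C: max(|92.35|, |71.36|) = 92.35
  → nearest: B (41.46)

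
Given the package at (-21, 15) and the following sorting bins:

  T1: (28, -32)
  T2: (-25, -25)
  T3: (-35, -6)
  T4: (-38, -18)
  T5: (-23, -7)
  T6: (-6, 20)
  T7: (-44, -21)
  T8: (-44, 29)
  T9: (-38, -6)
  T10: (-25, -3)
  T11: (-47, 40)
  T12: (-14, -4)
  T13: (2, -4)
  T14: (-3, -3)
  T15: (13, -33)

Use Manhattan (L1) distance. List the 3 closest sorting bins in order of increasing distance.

T6, T10, T5

Distances from (-21, 15):
T1: 96
T2: 44
T3: 35
T4: 50
T5: 24
T6: 20
T7: 59
T8: 37
T9: 38
T10: 22
T11: 51
T12: 26
T13: 42
T14: 36
T15: 82
Sorted: T6 (20) < T10 (22) < T5 (24) < T12 (26) < T3 (35) < …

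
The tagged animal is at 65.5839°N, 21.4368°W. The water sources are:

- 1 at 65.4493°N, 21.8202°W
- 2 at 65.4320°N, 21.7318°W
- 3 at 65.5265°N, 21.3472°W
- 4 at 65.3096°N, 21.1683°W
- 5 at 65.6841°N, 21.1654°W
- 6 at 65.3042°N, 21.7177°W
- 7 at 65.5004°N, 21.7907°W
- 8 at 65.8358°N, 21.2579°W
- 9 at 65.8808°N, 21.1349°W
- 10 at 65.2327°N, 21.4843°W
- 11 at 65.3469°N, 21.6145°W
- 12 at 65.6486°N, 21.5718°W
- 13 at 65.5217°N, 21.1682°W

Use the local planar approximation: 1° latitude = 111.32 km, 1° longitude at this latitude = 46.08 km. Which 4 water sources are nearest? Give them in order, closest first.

Distances from 65.5839°N, 21.4368°W:
1: 23.1654 km
2: 21.6960 km
3: 7.6076 km
4: 32.9465 km
5: 16.7577 km
6: 33.7195 km
7: 18.7708 km
8: 29.2282 km
9: 35.8594 km
10: 39.1568 km
11: 27.6243 km
12: 9.5170 km
13: 14.1822 km
Sorted: 3 (7.6076 km) < 12 (9.5170 km) < 13 (14.1822 km) < 5 (16.7577 km) < 7 (18.7708 km) < 2 (21.6960 km) < …

3, 12, 13, 5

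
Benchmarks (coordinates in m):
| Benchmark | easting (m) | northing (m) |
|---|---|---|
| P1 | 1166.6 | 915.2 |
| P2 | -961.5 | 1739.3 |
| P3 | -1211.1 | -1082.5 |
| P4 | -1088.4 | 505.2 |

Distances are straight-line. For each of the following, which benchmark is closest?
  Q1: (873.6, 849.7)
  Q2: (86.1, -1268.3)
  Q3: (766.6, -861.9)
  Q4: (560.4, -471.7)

Q1 at (873.6, 849.7):
  P1: 300.2 m
  P2: 2039.4 m
  P3: 2842.4 m
  P4: 1992.0 m
  → nearest: P1 (300.2 m)
Q2 at (86.1, -1268.3):
  P1: 2436.2 m
  P2: 3184.8 m
  P3: 1310.4 m
  P4: 2127.1 m
  → nearest: P3 (1310.4 m)
Q3 at (766.6, -861.9):
  P1: 1821.6 m
  P2: 3122.9 m
  P3: 1990.0 m
  P4: 2304.3 m
  → nearest: P1 (1821.6 m)
Q4 at (560.4, -471.7):
  P1: 1513.6 m
  P2: 2684.2 m
  P3: 1873.8 m
  P4: 1916.5 m
  → nearest: P1 (1513.6 m)

Q1→P1; Q2→P3; Q3→P1; Q4→P1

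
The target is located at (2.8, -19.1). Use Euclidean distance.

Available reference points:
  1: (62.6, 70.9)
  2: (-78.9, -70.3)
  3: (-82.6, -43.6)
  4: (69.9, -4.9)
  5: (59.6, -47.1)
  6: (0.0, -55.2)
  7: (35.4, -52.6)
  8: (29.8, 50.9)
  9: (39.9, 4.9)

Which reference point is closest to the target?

Distances from (2.8, -19.1):
1: √((59.8)² + (90.0)²) = √(3576.040 + 8100.000) = 108.1
2: √((-81.7)² + (-51.2)²) = √(6674.890 + 2621.440) = 96.4
3: √((-85.4)² + (-24.5)²) = √(7293.160 + 600.250) = 88.8
4: √((67.1)² + (14.2)²) = √(4502.410 + 201.640) = 68.6
5: √((56.8)² + (-28.0)²) = √(3226.240 + 784.000) = 63.3
6: √((-2.8)² + (-36.1)²) = √(7.840 + 1303.210) = 36.2
7: √((32.6)² + (-33.5)²) = √(1062.760 + 1122.250) = 46.7
8: √((27.0)² + (70.0)²) = √(729.000 + 4900.000) = 75.0
9: √((37.1)² + (24.0)²) = √(1376.410 + 576.000) = 44.2
Minimum: 6 at 36.2.

6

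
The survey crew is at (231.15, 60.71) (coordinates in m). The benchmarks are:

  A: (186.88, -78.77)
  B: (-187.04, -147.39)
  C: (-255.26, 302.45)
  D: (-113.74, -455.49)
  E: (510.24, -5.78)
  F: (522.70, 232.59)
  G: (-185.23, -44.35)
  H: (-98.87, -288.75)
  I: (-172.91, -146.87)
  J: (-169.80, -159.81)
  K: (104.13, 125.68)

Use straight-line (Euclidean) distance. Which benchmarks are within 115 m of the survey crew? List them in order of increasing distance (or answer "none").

none

Distances from (231.15, 60.71):
A: 146.34 m
B: 467.11 m
C: 543.17 m
D: 620.82 m
E: 286.90 m
F: 338.44 m
G: 429.43 m
H: 480.66 m
I: 454.26 m
J: 457.59 m
K: 142.67 m
Threshold 115 m: none within range.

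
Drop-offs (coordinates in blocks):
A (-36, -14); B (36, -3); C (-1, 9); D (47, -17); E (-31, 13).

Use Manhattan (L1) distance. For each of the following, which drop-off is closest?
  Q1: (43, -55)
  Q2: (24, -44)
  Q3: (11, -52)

Q1→D; Q2→D; Q3→D

Q1 at (43, -55):
  A: 120 blocks
  B: 59 blocks
  C: 108 blocks
  D: 42 blocks
  E: 142 blocks
  → nearest: D (42 blocks)
Q2 at (24, -44):
  A: 90 blocks
  B: 53 blocks
  C: 78 blocks
  D: 50 blocks
  E: 112 blocks
  → nearest: D (50 blocks)
Q3 at (11, -52):
  A: 85 blocks
  B: 74 blocks
  C: 73 blocks
  D: 71 blocks
  E: 107 blocks
  → nearest: D (71 blocks)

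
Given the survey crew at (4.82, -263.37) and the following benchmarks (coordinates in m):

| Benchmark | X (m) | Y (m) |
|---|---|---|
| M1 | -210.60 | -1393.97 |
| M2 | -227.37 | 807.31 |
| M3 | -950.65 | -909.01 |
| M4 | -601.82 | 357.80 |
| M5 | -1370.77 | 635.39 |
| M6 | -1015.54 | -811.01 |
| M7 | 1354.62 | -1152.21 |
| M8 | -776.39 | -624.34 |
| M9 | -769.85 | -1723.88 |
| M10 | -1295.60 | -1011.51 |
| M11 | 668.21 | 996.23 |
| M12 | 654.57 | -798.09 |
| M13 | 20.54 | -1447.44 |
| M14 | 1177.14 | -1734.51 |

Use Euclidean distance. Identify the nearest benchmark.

Distances from (4.82, -263.37):
M1: 1150.94 m
M2: 1095.57 m
M3: 1153.16 m
M4: 868.25 m
M5: 1643.17 m
M6: 1158.03 m
M7: 1616.17 m
M8: 860.57 m
M9: 1653.24 m
M10: 1500.27 m
M11: 1423.61 m
M12: 841.49 m
M13: 1184.17 m
M14: 1881.11 m
Minimum: M12 at 841.49 m.

M12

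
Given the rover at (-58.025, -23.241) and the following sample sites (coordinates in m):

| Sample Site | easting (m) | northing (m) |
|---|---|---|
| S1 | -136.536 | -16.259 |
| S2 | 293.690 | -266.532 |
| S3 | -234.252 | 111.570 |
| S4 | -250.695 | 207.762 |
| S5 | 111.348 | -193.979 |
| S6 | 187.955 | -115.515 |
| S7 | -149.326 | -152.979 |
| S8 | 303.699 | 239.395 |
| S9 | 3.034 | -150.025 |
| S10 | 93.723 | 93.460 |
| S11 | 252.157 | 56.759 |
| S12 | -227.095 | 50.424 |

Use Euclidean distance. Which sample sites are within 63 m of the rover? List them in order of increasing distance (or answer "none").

none

Distances from (-58.025, -23.241):
S1: √((-78.511)² + (6.982)²) = √(6163.97712 + 48.74832) = 78.821 m
S2: √((351.715)² + (-243.291)²) = √(123703.44122 + 59190.51068) = 427.661 m
S3: √((-176.227)² + (134.811)²) = √(31055.95553 + 18174.00572) = 221.878 m
S4: √((-192.670)² + (231.003)²) = √(37121.72890 + 53362.38601) = 300.806 m
S5: √((169.373)² + (-170.738)²) = √(28687.21313 + 29151.46464) = 240.497 m
S6: √((245.980)² + (-92.274)²) = √(60506.16040 + 8514.49108) = 262.718 m
S7: √((-91.301)² + (-129.738)²) = √(8335.87260 + 16831.94864) = 158.644 m
S8: √((361.724)² + (262.636)²) = √(130844.25218 + 68977.66850) = 447.014 m
S9: √((61.059)² + (-126.784)²) = √(3728.20148 + 16074.18266) = 140.721 m
S10: √((151.748)² + (116.701)²) = √(23027.45550 + 13619.12340) = 191.433 m
S11: √((310.182)² + (80.000)²) = √(96212.87312 + 6400.00000) = 320.332 m
S12: √((-169.070)² + (73.665)²) = √(28584.66490 + 5426.53222) = 184.421 m
Threshold 63 m: none within range.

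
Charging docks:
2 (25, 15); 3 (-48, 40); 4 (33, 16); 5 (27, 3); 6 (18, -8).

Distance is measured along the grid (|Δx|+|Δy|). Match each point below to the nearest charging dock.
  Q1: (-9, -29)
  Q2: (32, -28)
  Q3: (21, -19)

Q1→6; Q2→6; Q3→6

Q1 at (-9, -29):
  2: |34| + |44| = 34 + 44 = 78
  3: |-39| + |69| = 39 + 69 = 108
  4: |42| + |45| = 42 + 45 = 87
  5: |36| + |32| = 36 + 32 = 68
  6: |27| + |21| = 27 + 21 = 48
  → nearest: 6 (48)
Q2 at (32, -28):
  2: |-7| + |43| = 7 + 43 = 50
  3: |-80| + |68| = 80 + 68 = 148
  4: |1| + |44| = 1 + 44 = 45
  5: |-5| + |31| = 5 + 31 = 36
  6: |-14| + |20| = 14 + 20 = 34
  → nearest: 6 (34)
Q3 at (21, -19):
  2: |4| + |34| = 4 + 34 = 38
  3: |-69| + |59| = 69 + 59 = 128
  4: |12| + |35| = 12 + 35 = 47
  5: |6| + |22| = 6 + 22 = 28
  6: |-3| + |11| = 3 + 11 = 14
  → nearest: 6 (14)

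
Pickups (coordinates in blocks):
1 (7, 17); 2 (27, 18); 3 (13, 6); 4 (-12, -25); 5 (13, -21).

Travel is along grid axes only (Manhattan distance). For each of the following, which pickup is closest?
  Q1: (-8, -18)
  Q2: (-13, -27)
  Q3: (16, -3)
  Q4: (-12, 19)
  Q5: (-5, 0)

Q1 at (-8, -18):
  1: |15| + |35| = 15 + 35 = 50 blocks
  2: |35| + |36| = 35 + 36 = 71 blocks
  3: |21| + |24| = 21 + 24 = 45 blocks
  4: |-4| + |-7| = 4 + 7 = 11 blocks
  5: |21| + |-3| = 21 + 3 = 24 blocks
  → nearest: 4 (11 blocks)
Q2 at (-13, -27):
  1: |20| + |44| = 20 + 44 = 64 blocks
  2: |40| + |45| = 40 + 45 = 85 blocks
  3: |26| + |33| = 26 + 33 = 59 blocks
  4: |1| + |2| = 1 + 2 = 3 blocks
  5: |26| + |6| = 26 + 6 = 32 blocks
  → nearest: 4 (3 blocks)
Q3 at (16, -3):
  1: |-9| + |20| = 9 + 20 = 29 blocks
  2: |11| + |21| = 11 + 21 = 32 blocks
  3: |-3| + |9| = 3 + 9 = 12 blocks
  4: |-28| + |-22| = 28 + 22 = 50 blocks
  5: |-3| + |-18| = 3 + 18 = 21 blocks
  → nearest: 3 (12 blocks)
Q4 at (-12, 19):
  1: |19| + |-2| = 19 + 2 = 21 blocks
  2: |39| + |-1| = 39 + 1 = 40 blocks
  3: |25| + |-13| = 25 + 13 = 38 blocks
  4: |0| + |-44| = 0 + 44 = 44 blocks
  5: |25| + |-40| = 25 + 40 = 65 blocks
  → nearest: 1 (21 blocks)
Q5 at (-5, 0):
  1: |12| + |17| = 12 + 17 = 29 blocks
  2: |32| + |18| = 32 + 18 = 50 blocks
  3: |18| + |6| = 18 + 6 = 24 blocks
  4: |-7| + |-25| = 7 + 25 = 32 blocks
  5: |18| + |-21| = 18 + 21 = 39 blocks
  → nearest: 3 (24 blocks)

Q1→4; Q2→4; Q3→3; Q4→1; Q5→3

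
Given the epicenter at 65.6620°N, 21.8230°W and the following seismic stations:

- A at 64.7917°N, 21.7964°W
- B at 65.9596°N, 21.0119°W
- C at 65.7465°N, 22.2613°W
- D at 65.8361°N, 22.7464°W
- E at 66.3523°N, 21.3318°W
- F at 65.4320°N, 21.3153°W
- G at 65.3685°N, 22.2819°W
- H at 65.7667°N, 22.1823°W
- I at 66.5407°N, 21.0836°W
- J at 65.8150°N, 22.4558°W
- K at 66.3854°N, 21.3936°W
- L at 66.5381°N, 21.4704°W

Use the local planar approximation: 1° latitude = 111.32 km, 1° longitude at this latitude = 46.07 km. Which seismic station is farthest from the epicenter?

Distances from 65.6620°N, 21.8230°W:
A: √((-0.8703·111.32)² + (0.0266·46.07)²) = √(9386.082396 + 1.501757) = 96.8895 km
B: √((0.2976·111.32)² + (0.8111·46.07)²) = √(1097.519510 + 1396.320864) = 49.9384 km
C: √((0.0845·111.32)² + (-0.4383·46.07)²) = √(88.482995 + 407.736289) = 22.2760 km
D: √((0.1741·111.32)² + (-0.9234·46.07)²) = √(375.615874 + 1809.739914) = 46.7478 km
E: √((0.6903·111.32)² + (0.4912·46.07)²) = √(5905.030459 + 512.098072) = 80.1070 km
F: √((-0.2300·111.32)² + (0.5077·46.07)²) = √(655.544333 + 547.079890) = 34.6789 km
G: √((-0.2935·111.32)² + (-0.4589·46.07)²) = √(1067.487029 + 446.963995) = 38.9159 km
H: √((0.1047·111.32)² + (-0.3593·46.07)²) = √(135.843780 + 274.000187) = 20.2446 km
I: √((0.8787·111.32)² + (0.7394·46.07)²) = √(9568.142795 + 1160.366860) = 103.5785 km
J: √((0.1530·111.32)² + (-0.6328·46.07)²) = √(290.087661 + 849.903006) = 33.7637 km
K: √((0.7234·111.32)² + (0.4294·46.07)²) = √(6484.901803 + 391.345645) = 82.9231 km
L: √((0.8761·111.32)² + (0.3526·46.07)²) = √(9511.603894 + 263.876698) = 98.8710 km
Maximum: I at 103.5785 km.

I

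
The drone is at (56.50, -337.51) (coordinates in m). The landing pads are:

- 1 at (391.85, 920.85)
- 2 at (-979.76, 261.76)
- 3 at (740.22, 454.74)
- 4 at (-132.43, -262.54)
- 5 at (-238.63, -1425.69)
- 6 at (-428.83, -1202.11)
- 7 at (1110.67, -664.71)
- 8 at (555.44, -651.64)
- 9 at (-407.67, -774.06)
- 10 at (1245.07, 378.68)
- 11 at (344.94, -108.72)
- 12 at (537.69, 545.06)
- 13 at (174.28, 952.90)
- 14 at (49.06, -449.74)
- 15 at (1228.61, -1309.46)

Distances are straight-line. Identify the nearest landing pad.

Distances from (56.50, -337.51):
1: √((335.35)² + (1258.36)²) = √(112459.6225 + 1583469.8896) = 1302.28 m
2: √((-1036.26)² + (599.27)²) = √(1073834.7876 + 359124.5329) = 1197.06 m
3: √((683.72)² + (792.25)²) = √(467473.0384 + 627660.0625) = 1046.49 m
4: √((-188.93)² + (74.97)²) = √(35694.5449 + 5620.5009) = 203.26 m
5: √((-295.13)² + (-1088.18)²) = √(87101.7169 + 1184135.7124) = 1127.49 m
6: √((-485.33)² + (-864.60)²) = √(235545.2089 + 747533.1600) = 991.50 m
7: √((1054.17)² + (-327.20)²) = √(1111274.3889 + 107059.8400) = 1103.78 m
8: √((498.94)² + (-314.13)²) = √(248941.1236 + 98677.6569) = 589.59 m
9: √((-464.17)² + (-436.55)²) = √(215453.7889 + 190575.9025) = 637.20 m
10: √((1188.57)² + (716.19)²) = √(1412698.6449 + 512928.1161) = 1387.67 m
11: √((288.44)² + (228.79)²) = √(83197.6336 + 52344.8641) = 368.16 m
12: √((481.19)² + (882.57)²) = √(231543.8161 + 778929.8049) = 1005.22 m
13: √((117.78)² + (1290.41)²) = √(13872.1284 + 1665157.9681) = 1295.77 m
14: √((-7.44)² + (-112.23)²) = √(55.3536 + 12595.5729) = 112.48 m
15: √((1172.11)² + (-971.95)²) = √(1373841.8521 + 944686.8025) = 1522.67 m
Minimum: 14 at 112.48 m.

14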